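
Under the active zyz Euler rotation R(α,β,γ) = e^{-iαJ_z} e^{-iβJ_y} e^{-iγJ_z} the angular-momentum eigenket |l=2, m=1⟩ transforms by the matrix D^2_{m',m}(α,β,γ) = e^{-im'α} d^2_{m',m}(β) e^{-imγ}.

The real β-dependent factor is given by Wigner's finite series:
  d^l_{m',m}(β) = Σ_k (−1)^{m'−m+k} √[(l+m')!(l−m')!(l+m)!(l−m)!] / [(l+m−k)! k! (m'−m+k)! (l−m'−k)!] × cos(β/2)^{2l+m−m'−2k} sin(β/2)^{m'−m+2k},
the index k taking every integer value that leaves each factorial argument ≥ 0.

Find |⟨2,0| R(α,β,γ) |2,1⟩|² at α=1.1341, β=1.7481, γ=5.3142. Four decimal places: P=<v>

Split into d^2_{0,1}(β=1.7481) × two z-phases.
Half-angle: c=0.641726, s=0.766934. N=√(2·2·6·1)=4.898979
The bounds max(0,m−m')=1 and min(l+m,l−m')=2 give 2 terms
  k=1: (−1)^0·4.8990/(2)·0.6417^3·0.7669^1 = +0.496458
  k=2: (−1)^1·4.8990/(2)·0.6417^1·0.7669^3 = -0.709087
d^2_{0,1}(1.7481) = +0.496458 -0.709087 = -0.212629
|D^2_{0,1}|² = |d^2_{0,1}(β)|² = (-0.212629)² = 0.045211 (the z-rotation phases have unit modulus)

P=0.0452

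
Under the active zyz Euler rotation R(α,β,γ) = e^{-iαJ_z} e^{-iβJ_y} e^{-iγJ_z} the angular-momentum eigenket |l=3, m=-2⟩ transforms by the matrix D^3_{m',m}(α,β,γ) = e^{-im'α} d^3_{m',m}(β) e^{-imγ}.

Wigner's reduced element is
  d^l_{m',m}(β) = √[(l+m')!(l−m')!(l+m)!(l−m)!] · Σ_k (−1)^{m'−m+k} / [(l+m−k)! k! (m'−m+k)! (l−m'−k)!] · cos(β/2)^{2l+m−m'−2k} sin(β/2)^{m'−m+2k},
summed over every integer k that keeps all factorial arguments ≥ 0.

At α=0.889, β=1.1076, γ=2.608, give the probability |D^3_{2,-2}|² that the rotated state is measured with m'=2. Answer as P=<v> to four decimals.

Split into d^3_{2,-2}(β=1.1076) × two z-phases.
With c≡cos(β/2)=0.850532 and s≡sin(β/2)=0.525923, N=[120·1·1·120]^{1/2}=120.000000
The bounds max(0,m−m')=0 and min(l+m,l−m')=1 give 2 terms
  k=0: (−1)^4·120.0000/(24)·0.8505^2·0.5259^4 = +0.276720
  k=1: (−1)^5·120.0000/(120)·0.8505^0·0.5259^6 = -0.021161
d^3_{2,-2}(1.1076) = +0.276720 -0.021161 = +0.255559
|D^3_{2,-2}|² = |d^3_{2,-2}(β)|² = (+0.255559)² = 0.065310 (the z-rotation phases have unit modulus)

P=0.0653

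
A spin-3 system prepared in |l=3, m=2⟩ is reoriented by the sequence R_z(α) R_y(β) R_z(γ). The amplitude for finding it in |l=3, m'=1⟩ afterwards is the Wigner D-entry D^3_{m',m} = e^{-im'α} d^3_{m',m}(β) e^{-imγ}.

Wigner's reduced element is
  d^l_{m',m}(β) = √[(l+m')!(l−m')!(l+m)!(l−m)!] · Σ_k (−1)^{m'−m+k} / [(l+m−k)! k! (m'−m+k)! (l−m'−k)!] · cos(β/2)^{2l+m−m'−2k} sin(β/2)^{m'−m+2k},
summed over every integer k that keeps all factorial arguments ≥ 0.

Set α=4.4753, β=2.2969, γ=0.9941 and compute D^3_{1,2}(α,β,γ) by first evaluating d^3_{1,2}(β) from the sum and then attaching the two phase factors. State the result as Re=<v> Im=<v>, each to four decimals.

Re=-0.2924 Im=0.0533

First d^3_{1,2}(β=2.2969), then the phase factors e^{-i(1)α} and e^{-i(2)γ}:
Half-angle: c=0.409902, s=0.912130. N=√(24·2·120·1)=75.894664
Admissible k: 1..2 (factorial args all ≥0)
  k=1: (−1)^0·75.8947/(24)·0.4099^5·0.9121^1 = +0.033378
  k=2: (−1)^1·75.8947/(12)·0.4099^3·0.9121^3 = -0.330551
d^3_{1,2}(2.2969) = +0.033378 -0.330551 = -0.297174
D = (-0.234874+0.972026i)·(-0.297174)·(-0.405388-0.914145i) = -0.292356+0.053295i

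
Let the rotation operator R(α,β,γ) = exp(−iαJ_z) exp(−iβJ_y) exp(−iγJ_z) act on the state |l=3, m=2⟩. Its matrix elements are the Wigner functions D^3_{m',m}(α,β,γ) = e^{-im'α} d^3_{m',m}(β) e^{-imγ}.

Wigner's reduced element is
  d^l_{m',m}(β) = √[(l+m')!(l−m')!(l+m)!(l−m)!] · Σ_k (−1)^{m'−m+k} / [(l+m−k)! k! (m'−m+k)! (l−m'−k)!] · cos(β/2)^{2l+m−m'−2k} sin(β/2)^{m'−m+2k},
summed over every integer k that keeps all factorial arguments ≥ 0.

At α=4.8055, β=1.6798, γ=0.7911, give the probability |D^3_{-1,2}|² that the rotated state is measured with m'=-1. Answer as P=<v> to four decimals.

D^3_{-1,2}(4.8055,1.6798,0.7911) = e^{-i·-1·4.8055}·d^3_{-1,2}(1.6798)·e^{-i·2·0.7911}. Compute d first:
c=cos(1.6798/2)=0.667537, s=sin(1.6798/2)=0.744576; N=√[2·24·120·1]=75.894664
k: max(0,(2)−(-1))=3 … min(3+(2),3−(-1))=4
  k=3: (−1)^0·75.8947/(12)·0.6675^3·0.7446^3 = +0.776577
  k=4: (−1)^1·75.8947/(24)·0.6675^1·0.7446^5 = -0.483083
d^3_{-1,2}(1.6798) = +0.776577 -0.483083 = +0.293494
|D^3_{-1,2}|² = |d^3_{-1,2}(β)|² = (+0.293494)² = 0.086139 (the z-rotation phases have unit modulus)

P=0.0861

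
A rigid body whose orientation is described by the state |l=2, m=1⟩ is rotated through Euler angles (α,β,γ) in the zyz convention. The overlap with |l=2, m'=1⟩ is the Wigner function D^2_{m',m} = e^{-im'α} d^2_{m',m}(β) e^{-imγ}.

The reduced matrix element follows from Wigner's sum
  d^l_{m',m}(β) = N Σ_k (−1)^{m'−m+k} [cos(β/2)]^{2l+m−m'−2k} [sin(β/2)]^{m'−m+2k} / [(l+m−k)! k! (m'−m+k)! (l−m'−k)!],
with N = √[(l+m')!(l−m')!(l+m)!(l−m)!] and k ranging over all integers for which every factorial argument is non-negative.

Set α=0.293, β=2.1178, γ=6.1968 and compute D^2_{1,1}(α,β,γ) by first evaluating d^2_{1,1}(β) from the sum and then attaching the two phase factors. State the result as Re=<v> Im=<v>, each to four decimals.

Re=-0.4791 Im=0.1004

First d^2_{1,1}(β=2.1178), then the phase factors e^{-i(1)α} and e^{-i(1)γ}:
Half-angle: c=0.489831, s=0.871817. N=√(6·1·6·1)=6.000000
k∈{0,1} keeps every argument non-negative
  k=0: (−1)^0·6.0000/(6)·0.4898^4·0.8718^0 = +0.057569
  k=1: (−1)^1·6.0000/(2)·0.4898^2·0.8718^2 = -0.547098
d^2_{1,1}(2.1178) = +0.057569 -0.547098 = -0.489530
Phases: e^{-i·(1)·0.293}=+0.957382-0.288826i, e^{-i·(1)·6.1968}=+0.996271+0.086278i ⇒ D=-0.479118+0.100426i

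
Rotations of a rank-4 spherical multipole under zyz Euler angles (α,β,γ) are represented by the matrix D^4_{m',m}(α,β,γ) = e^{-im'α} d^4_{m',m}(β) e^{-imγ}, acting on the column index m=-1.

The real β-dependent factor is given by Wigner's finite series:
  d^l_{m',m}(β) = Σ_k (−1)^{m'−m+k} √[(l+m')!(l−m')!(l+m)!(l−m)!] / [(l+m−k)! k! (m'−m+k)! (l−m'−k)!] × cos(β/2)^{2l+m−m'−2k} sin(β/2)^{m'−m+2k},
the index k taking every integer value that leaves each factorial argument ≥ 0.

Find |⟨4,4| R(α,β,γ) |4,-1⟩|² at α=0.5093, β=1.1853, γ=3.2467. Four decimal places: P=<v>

Split into d^4_{4,-1}(β=1.1853) × two z-phases.
c=cos(1.1853/2)=0.829463, s=sin(1.1853/2)=0.558561; N=√[40320·1·6·120]=5387.986637
k: max(0,(-1)−(4))=0 … min(4+(-1),4−(4))=0
  k=0: (−1)^5·5387.9866/(720)·0.8295^3·0.5586^5 = -0.232188
d^4_{4,-1}(1.1853) = -0.232188
|D^4_{4,-1}|² = |d^4_{4,-1}(β)|² = (-0.232188)² = 0.053911 (the z-rotation phases have unit modulus)

P=0.0539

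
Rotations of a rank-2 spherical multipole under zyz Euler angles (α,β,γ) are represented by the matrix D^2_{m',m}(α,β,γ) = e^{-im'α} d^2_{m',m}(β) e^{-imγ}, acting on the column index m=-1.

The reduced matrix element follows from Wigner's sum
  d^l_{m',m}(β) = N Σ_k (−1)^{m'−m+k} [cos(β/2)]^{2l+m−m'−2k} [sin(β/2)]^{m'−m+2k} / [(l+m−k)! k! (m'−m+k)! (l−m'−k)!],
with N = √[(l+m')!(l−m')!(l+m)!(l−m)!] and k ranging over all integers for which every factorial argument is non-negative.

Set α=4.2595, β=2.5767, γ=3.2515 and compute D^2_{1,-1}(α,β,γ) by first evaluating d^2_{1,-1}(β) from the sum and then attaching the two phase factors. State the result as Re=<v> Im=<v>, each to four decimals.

Re=-0.3392 Im=0.5377

D^2_{1,-1}(4.2595,2.5767,3.2515) = e^{-i·1·4.2595}·d^2_{1,-1}(2.5767)·e^{-i·-1·3.2515}. Compute d first:
c=cos(2.5767/2)=0.278706, s=sin(2.5767/2)=0.960377; N=√[6·1·1·6]=6.000000
Admissible k: 0..1 (factorial args all ≥0)
  k=0: (−1)^2·6.0000/(2)·0.2787^2·0.9604^2 = +0.214930
  k=1: (−1)^3·6.0000/(6)·0.2787^0·0.9604^4 = -0.850680
d^2_{1,-1}(2.5767) = +0.214930 -0.850680 = -0.635750
Phases: e^{-i·(1)·4.2595}=-0.437565+0.899187i, e^{-i·(-1)·3.2515}=-0.993966-0.109686i ⇒ D=-0.339207+0.537696i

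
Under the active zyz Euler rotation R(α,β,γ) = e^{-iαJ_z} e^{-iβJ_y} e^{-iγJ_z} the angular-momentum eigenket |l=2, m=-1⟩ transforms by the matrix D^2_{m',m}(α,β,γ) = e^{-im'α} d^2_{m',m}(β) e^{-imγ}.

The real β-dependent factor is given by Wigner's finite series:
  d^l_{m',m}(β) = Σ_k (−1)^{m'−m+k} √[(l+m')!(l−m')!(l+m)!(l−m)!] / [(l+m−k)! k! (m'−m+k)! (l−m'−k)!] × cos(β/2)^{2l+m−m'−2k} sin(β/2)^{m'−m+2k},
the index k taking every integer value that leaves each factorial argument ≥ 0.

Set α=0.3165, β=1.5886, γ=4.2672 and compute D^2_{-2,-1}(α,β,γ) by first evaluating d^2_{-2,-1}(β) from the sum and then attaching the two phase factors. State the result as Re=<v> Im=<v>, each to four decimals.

Re=0.0917 Im=-0.4824

Split into d^2_{-2,-1}(β=1.5886) × two z-phases.
Half-angle: c=0.700784, s=0.713373. N=√(1·24·1·6)=12.000000
Admissible k: 1..1 (factorial args all ≥0)
  k=1: (−1)^0·12.0000/(6)·0.7008^3·0.7134^1 = +0.491021
d^2_{-2,-1}(1.5886) = +0.491021
Phases: e^{-i·(-2)·0.3165}=+0.806256+0.591566i, e^{-i·(-1)·4.2672}=-0.430628-0.902529i ⇒ D=+0.091678-0.482386i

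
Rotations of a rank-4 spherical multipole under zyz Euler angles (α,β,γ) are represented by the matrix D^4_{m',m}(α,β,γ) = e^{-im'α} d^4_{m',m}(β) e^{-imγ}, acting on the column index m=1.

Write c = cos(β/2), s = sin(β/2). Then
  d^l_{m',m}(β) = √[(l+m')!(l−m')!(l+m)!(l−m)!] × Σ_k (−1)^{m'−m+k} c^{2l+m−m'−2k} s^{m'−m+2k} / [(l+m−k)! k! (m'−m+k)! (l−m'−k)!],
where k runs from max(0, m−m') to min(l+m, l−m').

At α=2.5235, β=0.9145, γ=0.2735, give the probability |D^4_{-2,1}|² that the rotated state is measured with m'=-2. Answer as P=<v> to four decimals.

Split into d^4_{-2,1}(β=0.9145) × two z-phases.
c=cos(0.9145/2)=0.897270, s=sin(0.9145/2)=0.441482; N=√[2·720·120·6]=1018.233765
Admissible k: 3..5 (factorial args all ≥0)
  k=3: (−1)^0·1018.2338/(72)·0.8973^5·0.4415^3 = +0.707735
  k=4: (−1)^1·1018.2338/(48)·0.8973^3·0.4415^5 = -0.257005
  k=5: (−1)^2·1018.2338/(240)·0.8973^1·0.4415^7 = +0.012444
d^4_{-2,1}(0.9145) = +0.707735 -0.257005 +0.012444 = +0.463173
|D^4_{-2,1}|² = |d^4_{-2,1}(β)|² = (+0.463173)² = 0.214529 (the z-rotation phases have unit modulus)

P=0.2145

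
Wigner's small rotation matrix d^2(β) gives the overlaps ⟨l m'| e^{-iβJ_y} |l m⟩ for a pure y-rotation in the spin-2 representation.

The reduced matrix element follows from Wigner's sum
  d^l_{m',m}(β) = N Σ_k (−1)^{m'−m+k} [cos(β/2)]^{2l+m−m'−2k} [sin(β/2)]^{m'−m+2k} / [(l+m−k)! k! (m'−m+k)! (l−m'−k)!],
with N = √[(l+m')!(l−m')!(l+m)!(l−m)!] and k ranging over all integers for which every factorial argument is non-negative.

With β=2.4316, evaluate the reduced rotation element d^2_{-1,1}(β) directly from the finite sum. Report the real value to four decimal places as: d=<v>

d=-0.4543

d^2_{-1,1}(β=2.4316) via Wigner's sum:
c=cos(2.4316/2)=0.347587, s=sin(2.4316/2)=0.937648; N=√[1·6·6·1]=6.000000
k∈{2,3} keeps every argument non-negative
  k=2: (−1)^0·6.0000/(2)·0.3476^2·0.9376^2 = +0.318660
  k=3: (−1)^1·6.0000/(6)·0.3476^0·0.9376^4 = -0.772963
d^2_{-1,1}(2.4316) = +0.318660 -0.772963 = -0.454303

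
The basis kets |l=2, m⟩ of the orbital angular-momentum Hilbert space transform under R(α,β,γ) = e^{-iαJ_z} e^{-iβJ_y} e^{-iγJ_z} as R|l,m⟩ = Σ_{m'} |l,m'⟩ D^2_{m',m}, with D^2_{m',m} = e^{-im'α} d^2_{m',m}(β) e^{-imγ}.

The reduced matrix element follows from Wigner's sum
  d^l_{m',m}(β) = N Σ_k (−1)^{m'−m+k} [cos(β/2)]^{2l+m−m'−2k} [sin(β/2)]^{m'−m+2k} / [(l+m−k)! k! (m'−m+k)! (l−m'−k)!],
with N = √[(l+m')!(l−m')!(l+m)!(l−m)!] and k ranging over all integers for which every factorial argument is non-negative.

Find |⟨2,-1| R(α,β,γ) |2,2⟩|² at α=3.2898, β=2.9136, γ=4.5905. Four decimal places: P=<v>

D^2_{-1,2}(3.2898,2.9136,4.5905) = e^{-i·-1·3.2898}·d^2_{-1,2}(2.9136)·e^{-i·2·4.5905}. Compute d first:
Half-angle: c=0.113750, s=0.993509. N=√(1·6·24·1)=12.000000
The bounds max(0,m−m')=3 and min(l+m,l−m')=3 give 1 term
  k=3: (−1)^0·12.0000/(6)·0.1137^1·0.9935^3 = +0.223098
d^2_{-1,2}(2.9136) = +0.223098
|D^2_{-1,2}|² = |d^2_{-1,2}(β)|² = (+0.223098)² = 0.049773 (the z-rotation phases have unit modulus)

P=0.0498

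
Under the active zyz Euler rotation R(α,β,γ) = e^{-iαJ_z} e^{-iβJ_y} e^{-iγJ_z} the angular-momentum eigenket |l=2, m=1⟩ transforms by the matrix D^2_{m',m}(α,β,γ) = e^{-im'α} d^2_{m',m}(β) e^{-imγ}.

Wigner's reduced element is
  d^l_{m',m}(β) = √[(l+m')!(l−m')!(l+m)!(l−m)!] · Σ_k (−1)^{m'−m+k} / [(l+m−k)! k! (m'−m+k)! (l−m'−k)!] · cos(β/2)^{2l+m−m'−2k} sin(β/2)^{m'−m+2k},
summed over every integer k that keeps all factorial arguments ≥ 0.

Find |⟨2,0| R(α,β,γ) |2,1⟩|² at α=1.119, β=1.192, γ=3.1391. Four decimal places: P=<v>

P=0.1771

Split into d^2_{0,1}(β=1.192) × two z-phases.
c=cos(1.192/2)=0.827588, s=sin(1.192/2)=0.561337; N=√[2·2·6·1]=4.898979
Admissible k: 1..2 (factorial args all ≥0)
  k=1: (−1)^0·4.8990/(2)·0.8276^3·0.5613^1 = +0.779365
  k=2: (−1)^1·4.8990/(2)·0.8276^1·0.5613^3 = -0.358558
d^2_{0,1}(1.192) = +0.779365 -0.358558 = +0.420807
|D^2_{0,1}|² = |d^2_{0,1}(β)|² = (+0.420807)² = 0.177078 (the z-rotation phases have unit modulus)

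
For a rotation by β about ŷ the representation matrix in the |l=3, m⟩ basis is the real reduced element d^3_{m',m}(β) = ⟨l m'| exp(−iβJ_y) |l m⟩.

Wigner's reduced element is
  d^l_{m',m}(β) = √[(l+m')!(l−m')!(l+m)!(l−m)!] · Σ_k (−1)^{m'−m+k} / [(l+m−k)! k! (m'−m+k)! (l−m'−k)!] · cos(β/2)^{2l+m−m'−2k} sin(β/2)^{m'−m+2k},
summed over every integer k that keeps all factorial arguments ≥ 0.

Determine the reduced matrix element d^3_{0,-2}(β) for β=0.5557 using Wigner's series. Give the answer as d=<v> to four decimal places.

d^3_{0,-2}(β=0.5557) via Wigner's sum:
Half-angle: c=0.961647, s=0.274289. N=√(6·6·1·120)=65.726707
k∈{0,1} keeps every argument non-negative
  k=0: (−1)^2·65.7267/(12)·0.9616^4·0.2743^2 = +0.352403
  k=1: (−1)^3·65.7267/(12)·0.9616^2·0.2743^4 = -0.028670
d^3_{0,-2}(0.5557) = +0.352403 -0.028670 = +0.323734

d=0.3237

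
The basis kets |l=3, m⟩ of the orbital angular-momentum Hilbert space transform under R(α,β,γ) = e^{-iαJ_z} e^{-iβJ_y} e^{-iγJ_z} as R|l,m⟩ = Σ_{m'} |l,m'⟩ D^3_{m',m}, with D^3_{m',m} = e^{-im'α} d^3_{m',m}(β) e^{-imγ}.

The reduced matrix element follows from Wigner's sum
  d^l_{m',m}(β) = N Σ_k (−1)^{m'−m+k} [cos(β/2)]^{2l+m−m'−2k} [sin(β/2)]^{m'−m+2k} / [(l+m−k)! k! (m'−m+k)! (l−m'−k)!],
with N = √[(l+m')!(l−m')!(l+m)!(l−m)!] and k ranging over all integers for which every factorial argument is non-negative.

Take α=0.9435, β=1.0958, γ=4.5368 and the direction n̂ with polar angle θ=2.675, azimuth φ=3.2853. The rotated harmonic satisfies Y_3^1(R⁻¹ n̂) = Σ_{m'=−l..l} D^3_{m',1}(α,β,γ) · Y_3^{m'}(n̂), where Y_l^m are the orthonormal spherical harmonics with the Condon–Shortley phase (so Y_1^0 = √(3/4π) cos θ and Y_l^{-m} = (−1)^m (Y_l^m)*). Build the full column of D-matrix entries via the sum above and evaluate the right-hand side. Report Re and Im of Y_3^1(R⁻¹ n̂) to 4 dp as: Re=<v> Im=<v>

Need the full column D^3_{m',1} for m'=−3..3 at α=0.9435, β=1.0958, γ=4.5368.
cos(β/2)=0.853620, sin(β/2)=0.520896
d^3_{-3,1}: single k=4 term ⇒ +0.207768;  D = -0.028067-0.205863i
d^3_{-2,1}: k∈[3..4] ⇒ +0.556002 -0.103519 = +0.452484;  D = -0.398859-0.213666i
d^3_{-1,1}: k∈[2..4] ⇒ +0.864394 -0.429164 +0.019976 = +0.455207;  D = -0.409551+0.198699i
d^3_{0,1}: k∈[1..3] ⇒ +0.817834 -0.913605 +0.113399 = +0.017628;  D = -0.003079+0.017357i
d^3_{1,1}: k∈[0..2] ⇒ +0.386891 -1.152526 +0.321873 = -0.443762;  D = -0.308252-0.319226i
d^3_{2,1}: k∈[0..1] ⇒ -0.746577 +0.556002 = -0.190574;  D = -0.188693+0.026709i
d^3_{3,1}: single k=0 term ⇒ +0.557964;  D = +0.260957-0.493179i
Y_3^{m'}(θ=2.675,φ=3.2853) and Σ D·Y over m':
  (-0.0281-0.2059i)·(-0.0345+0.0159i)  (-0.3989-0.2137i)·(-0.1771+0.0524i)  (-0.4096+0.1987i)·(-0.4299+0.0622i)  (-0.0031+0.0174i)·(-0.3294+0.0000i)  (-0.3083-0.3192i)·(+0.4299+0.0622i)  (-0.1887+0.0267i)·(-0.1771-0.0524i)  (+0.2610-0.4932i)·(+0.0345+0.0159i)
Y_3^1(R⁻¹ n̂) = +0.189791-0.257163i

Re=0.1898 Im=-0.2572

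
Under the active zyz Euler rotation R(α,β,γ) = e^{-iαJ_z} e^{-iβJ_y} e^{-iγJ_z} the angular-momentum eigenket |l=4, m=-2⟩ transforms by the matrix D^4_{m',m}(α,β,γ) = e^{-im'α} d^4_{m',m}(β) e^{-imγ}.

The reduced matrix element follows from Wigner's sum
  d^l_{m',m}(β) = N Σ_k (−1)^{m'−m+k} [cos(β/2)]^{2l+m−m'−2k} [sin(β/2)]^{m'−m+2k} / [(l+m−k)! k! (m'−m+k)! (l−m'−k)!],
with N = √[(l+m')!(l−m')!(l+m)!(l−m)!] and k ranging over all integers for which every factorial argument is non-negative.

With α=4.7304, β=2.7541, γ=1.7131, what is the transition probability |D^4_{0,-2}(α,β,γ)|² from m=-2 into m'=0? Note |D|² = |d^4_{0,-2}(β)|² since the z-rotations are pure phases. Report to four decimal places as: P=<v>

First d^4_{0,-2}(β=2.7541), then the phase factors e^{-i(0)α} and e^{-i(-2)γ}:
c=cos(2.7541/2)=0.192536, s=sin(2.7541/2)=0.981290; N=√[24·24·2·720]=910.735966
Admissible k: 0..2 (factorial args all ≥0)
  k=0: (−1)^2·910.7360/(96)·0.1925^6·0.9813^2 = +0.000465
  k=1: (−1)^3·910.7360/(36)·0.1925^4·0.9813^4 = -0.032235
  k=2: (−1)^4·910.7360/(96)·0.1925^2·0.9813^6 = +0.314001
d^4_{0,-2}(2.7541) = +0.000465 -0.032235 +0.314001 = +0.282231
|D^4_{0,-2}|² = |d^4_{0,-2}(β)|² = (+0.282231)² = 0.079654 (the z-rotation phases have unit modulus)

P=0.0797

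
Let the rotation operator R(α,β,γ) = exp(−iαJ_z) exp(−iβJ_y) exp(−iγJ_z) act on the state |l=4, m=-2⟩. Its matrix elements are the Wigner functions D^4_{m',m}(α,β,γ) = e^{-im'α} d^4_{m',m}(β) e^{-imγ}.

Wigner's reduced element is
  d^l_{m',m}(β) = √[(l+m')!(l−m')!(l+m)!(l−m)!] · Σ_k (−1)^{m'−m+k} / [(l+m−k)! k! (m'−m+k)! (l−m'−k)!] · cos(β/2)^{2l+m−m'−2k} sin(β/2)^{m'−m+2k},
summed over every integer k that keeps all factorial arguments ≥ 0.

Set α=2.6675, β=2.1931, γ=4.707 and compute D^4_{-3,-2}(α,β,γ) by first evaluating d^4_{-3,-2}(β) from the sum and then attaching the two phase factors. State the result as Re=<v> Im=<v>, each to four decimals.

D^4_{-3,-2}(2.6675,2.1931,4.707) = e^{-i·-3·2.6675}·d^4_{-3,-2}(2.1931)·e^{-i·-2·4.707}. Compute d first:
c=cos(2.1931/2)=0.456668, s=sin(2.1931/2)=0.889637; N=√[1·5040·2·720]=2693.993318
k∈{1,2} keeps every argument non-negative
  k=1: (−1)^0·2693.9933/(720)·0.4567^7·0.8896^1 = +0.013787
  k=2: (−1)^1·2693.9933/(240)·0.4567^5·0.8896^3 = -0.156974
d^4_{-3,-2}(2.1931) = +0.013787 -0.156974 = -0.143186
Attach z-rotation phases: D = e^{-i(-3)(2.6675)}·(-0.143186)·e^{-i(-2)(4.707)} = -0.019660+0.141830i

Re=-0.0197 Im=0.1418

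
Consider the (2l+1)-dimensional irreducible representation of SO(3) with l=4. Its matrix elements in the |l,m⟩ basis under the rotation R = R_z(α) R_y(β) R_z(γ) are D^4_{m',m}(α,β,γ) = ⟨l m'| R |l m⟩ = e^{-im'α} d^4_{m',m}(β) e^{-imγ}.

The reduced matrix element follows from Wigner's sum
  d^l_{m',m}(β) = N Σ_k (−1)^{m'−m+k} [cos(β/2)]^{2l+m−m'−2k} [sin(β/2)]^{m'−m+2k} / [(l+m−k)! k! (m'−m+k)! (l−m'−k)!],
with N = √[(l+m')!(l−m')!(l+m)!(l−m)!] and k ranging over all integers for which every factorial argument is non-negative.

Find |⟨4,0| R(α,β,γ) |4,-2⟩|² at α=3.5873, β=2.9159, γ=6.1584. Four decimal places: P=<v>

P=0.0125

D^4_{0,-2}(3.5873,2.9159,6.1584) = e^{-i·0·3.5873}·d^4_{0,-2}(2.9159)·e^{-i·-2·6.1584}. Compute d first:
c=cos(2.9159/2)=0.112607, s=sin(2.9159/2)=0.993640; N=√[24·24·2·720]=910.735966
k∈{0,1,2} keeps every argument non-negative
  k=0: (−1)^2·910.7360/(96)·0.1126^6·0.9936^2 = +0.000019
  k=1: (−1)^3·910.7360/(36)·0.1126^4·0.9936^4 = -0.003965
  k=2: (−1)^4·910.7360/(96)·0.1126^2·0.9936^6 = +0.115778
d^4_{0,-2}(2.9159) = +0.000019 -0.003965 +0.115778 = +0.111832
|D^4_{0,-2}|² = |d^4_{0,-2}(β)|² = (+0.111832)² = 0.012506 (the z-rotation phases have unit modulus)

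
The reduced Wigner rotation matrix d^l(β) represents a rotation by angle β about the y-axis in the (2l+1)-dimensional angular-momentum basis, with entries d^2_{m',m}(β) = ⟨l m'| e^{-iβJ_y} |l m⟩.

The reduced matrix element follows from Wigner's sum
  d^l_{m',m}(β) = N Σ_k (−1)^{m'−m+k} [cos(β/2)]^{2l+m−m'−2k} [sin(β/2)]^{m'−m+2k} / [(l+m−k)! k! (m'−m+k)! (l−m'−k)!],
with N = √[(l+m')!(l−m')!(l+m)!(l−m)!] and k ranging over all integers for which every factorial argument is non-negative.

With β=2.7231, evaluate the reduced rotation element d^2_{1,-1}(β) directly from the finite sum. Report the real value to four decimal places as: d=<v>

d=-0.7917

d^2_{1,-1}(β=2.7231) via Wigner's sum:
With c≡cos(β/2)=0.207723 and s≡sin(β/2)=0.978188, N=[6·1·1·6]^{1/2}=6.000000
k: max(0,(-1)−(1))=0 … min(2+(-1),2−(1))=1
  k=0: (−1)^2·6.0000/(2)·0.2077^2·0.9782^2 = +0.123861
  k=1: (−1)^3·6.0000/(6)·0.2077^0·0.9782^4 = -0.915564
d^2_{1,-1}(2.7231) = +0.123861 -0.915564 = -0.791704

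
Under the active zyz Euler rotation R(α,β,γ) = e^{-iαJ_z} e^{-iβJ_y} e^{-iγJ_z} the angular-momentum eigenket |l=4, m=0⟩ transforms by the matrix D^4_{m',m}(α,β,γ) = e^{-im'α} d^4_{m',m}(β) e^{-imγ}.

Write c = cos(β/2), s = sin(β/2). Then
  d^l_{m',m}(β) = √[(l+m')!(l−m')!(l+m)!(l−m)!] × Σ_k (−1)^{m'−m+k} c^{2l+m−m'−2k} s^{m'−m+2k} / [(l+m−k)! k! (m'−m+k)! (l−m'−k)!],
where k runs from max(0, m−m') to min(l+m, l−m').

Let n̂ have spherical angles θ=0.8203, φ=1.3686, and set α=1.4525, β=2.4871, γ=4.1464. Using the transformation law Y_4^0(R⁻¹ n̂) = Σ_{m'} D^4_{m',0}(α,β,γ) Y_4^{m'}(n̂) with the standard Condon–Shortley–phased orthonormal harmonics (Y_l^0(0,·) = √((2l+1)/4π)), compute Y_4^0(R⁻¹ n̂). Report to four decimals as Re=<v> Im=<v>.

Need the full column D^4_{m',0} for m'=−4..4 at α=1.4525, β=2.4871, γ=4.1464.
cos(β/2)=0.321437, sin(β/2)=0.946931
d^4_{-4,0}: single k=4 term ⇒ +0.071813;  D = +0.063922-0.032727i
d^4_{-3,0}: k∈[3..4] ⇒ +0.034474 -0.299187 = -0.264712;  D = +0.091984+0.248217i
d^4_{-2,0}: k∈[2..4] ⇒ +0.009383 -0.217143 +0.706679 = +0.498919;  D = -0.485021+0.116942i
d^4_{-1,0}: k∈[1..4] ⇒ +0.001501 -0.078181 +0.678492 -0.981384 = -0.379572;  D = -0.044797-0.376919i
d^4_{0,0}: k∈[0..4] ⇒ +0.000114 -0.015824 +0.309000 -1.191849 +0.646468 = -0.252092;  D = -0.252092+0.000000i
d^4_{1,0}: k∈[0..3] ⇒ -0.001501 +0.078181 -0.678492 +0.981384 = +0.379572;  D = +0.044797-0.376919i
d^4_{2,0}: k∈[0..2] ⇒ +0.009383 -0.217143 +0.706679 = +0.498919;  D = -0.485021-0.116942i
d^4_{3,0}: k∈[0..1] ⇒ -0.034474 +0.299187 = +0.264712;  D = -0.091984+0.248217i
d^4_{4,0}: single k=0 term ⇒ +0.071813;  D = +0.063922+0.032727i
Y_4^{m'}(θ=0.8203,φ=1.3686) and Σ D·Y over m':
  (+0.0639-0.0327i)·(+0.0874+0.0916i)  (+0.0920+0.2482i)·(-0.1904+0.2744i)  (-0.4850+0.1169i)·(-0.3711-0.1588i)  (-0.0448-0.3769i)·(+0.0121-0.0592i)  (-0.2521+0.0000i)·(-0.3577+0.0000i)  (+0.0448-0.3769i)·(-0.0121-0.0592i)  (-0.4850-0.1169i)·(-0.3711+0.1588i)  (-0.0920+0.2482i)·(+0.1904+0.2744i)  (+0.0639+0.0327i)·(+0.0874-0.0916i)
Y_4^0(R⁻¹ n̂) = +0.287569+0.000000i

Re=0.2876 Im=0.0000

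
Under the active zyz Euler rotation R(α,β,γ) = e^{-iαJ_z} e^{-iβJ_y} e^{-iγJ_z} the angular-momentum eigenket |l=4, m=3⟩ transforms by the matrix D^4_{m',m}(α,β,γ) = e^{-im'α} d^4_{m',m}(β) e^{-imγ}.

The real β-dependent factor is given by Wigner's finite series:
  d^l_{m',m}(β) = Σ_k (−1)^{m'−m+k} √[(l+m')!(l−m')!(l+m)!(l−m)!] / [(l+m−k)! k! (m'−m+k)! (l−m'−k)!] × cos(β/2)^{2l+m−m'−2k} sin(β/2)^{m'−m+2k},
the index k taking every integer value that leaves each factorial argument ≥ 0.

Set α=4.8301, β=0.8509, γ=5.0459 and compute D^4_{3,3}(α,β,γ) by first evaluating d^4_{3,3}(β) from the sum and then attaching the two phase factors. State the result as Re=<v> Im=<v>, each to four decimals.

D^4_{3,3}(4.8301,0.8509,5.0459) = e^{-i·3·4.8301}·d^4_{3,3}(0.8509)·e^{-i·3·5.0459}. Compute d first:
c=cos(0.8509/2)=0.910853, s=sin(0.8509/2)=0.412731; N=√[5040·1·5040·1]=5040.000000
The bounds max(0,m−m')=0 and min(l+m,l−m')=1 give 2 terms
  k=0: (−1)^0·5040.0000/(5040)·0.9109^8·0.4127^0 = +0.473791
  k=1: (−1)^1·5040.0000/(720)·0.9109^6·0.4127^2 = -0.680960
d^4_{3,3}(0.8509) = +0.473791 -0.680960 = -0.207169
Attach z-rotation phases: D = e^{-i(3)(4.8301)}·(-0.207169)·e^{-i(3)(5.0459)} = +0.044630-0.202305i

Re=0.0446 Im=-0.2023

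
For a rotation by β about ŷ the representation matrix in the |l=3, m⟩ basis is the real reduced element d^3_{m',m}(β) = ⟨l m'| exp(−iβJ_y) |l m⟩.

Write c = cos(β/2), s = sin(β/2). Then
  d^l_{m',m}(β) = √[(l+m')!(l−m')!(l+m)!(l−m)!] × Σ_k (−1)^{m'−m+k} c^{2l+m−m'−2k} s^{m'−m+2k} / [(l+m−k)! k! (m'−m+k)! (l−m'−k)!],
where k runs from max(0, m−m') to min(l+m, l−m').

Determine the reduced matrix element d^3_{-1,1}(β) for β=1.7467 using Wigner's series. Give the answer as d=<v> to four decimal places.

d^3_{-1,1}(β=1.7467) via Wigner's sum:
With c≡cos(β/2)=0.642262 and s≡sin(β/2)=0.766485, N=[2·24·24·2]^{1/2}=48.000000
k∈{2,3,4} keeps every argument non-negative
  k=2: (−1)^0·48.0000/(8)·0.6423^4·0.7665^2 = +0.599803
  k=3: (−1)^1·48.0000/(6)·0.6423^2·0.7665^4 = -1.139014
  k=4: (−1)^2·48.0000/(48)·0.6423^0·0.7665^6 = +0.202778
d^3_{-1,1}(1.7467) = +0.599803 -1.139014 +0.202778 = -0.336434

d=-0.3364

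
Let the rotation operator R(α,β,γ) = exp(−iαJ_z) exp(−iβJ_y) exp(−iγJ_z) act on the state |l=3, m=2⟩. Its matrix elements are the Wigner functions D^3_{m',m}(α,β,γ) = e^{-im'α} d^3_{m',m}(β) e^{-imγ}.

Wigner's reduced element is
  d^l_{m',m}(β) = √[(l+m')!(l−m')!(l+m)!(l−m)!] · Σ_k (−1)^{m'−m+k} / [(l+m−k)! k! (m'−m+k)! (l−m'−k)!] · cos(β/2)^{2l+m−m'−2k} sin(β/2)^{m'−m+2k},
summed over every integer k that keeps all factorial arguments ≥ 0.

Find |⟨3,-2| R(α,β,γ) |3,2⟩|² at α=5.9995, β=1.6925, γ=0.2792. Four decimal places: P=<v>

P=0.2645

Split into d^3_{-2,2}(β=1.6925) × two z-phases.
Half-angle: c=0.662796, s=0.748800. N=√(1·120·120·1)=120.000000
Admissible k: 4..5 (factorial args all ≥0)
  k=4: (−1)^0·120.0000/(24)·0.6628^2·0.7488^4 = +0.690547
  k=5: (−1)^1·120.0000/(120)·0.6628^0·0.7488^6 = -0.176277
d^3_{-2,2}(1.6925) = +0.690547 -0.176277 = +0.514270
|D^3_{-2,2}|² = |d^3_{-2,2}(β)|² = (+0.514270)² = 0.264474 (the z-rotation phases have unit modulus)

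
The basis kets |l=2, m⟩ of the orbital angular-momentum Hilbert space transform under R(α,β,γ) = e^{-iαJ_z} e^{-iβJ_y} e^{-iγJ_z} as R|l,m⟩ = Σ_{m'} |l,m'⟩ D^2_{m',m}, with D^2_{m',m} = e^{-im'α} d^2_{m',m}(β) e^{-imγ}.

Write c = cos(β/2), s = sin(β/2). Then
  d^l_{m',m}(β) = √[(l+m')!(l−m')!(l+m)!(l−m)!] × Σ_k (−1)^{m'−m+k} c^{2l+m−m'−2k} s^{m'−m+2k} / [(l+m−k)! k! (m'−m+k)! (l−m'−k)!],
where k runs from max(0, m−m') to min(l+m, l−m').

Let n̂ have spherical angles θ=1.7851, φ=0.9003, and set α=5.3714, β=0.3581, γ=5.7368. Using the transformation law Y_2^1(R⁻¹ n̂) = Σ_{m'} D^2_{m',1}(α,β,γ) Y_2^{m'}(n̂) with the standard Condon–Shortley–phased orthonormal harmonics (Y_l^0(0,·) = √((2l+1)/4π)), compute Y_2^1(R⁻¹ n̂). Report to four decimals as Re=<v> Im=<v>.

Need the full column D^2_{m',1} for m'=−2..2 at α=5.3714, β=0.3581, γ=5.7368.
cos(β/2)=0.984013, sin(β/2)=0.178095
d^2_{-2,1}: single k=3 term ⇒ +0.011117;  D = +0.003217-0.010641i
d^2_{-1,1}: k∈[2..3] ⇒ +0.092135 -0.001006 = +0.091129;  D = +0.085113-0.032563i
d^2_{0,1}: k∈[1..2] ⇒ +0.415652 -0.013615 = +0.402037;  D = +0.343503+0.208899i
d^2_{1,1}: k∈[0..1] ⇒ +0.937570 -0.092135 = +0.845435;  D = +0.095017+0.840079i
d^2_{2,1}: single k=0 term ⇒ -0.339378;  D = +0.243256-0.236652i
Y_2^{m'}(θ=1.7851,φ=0.9003) and Σ D·Y over m':
  (+0.0032-0.0106i)·(-0.0840-0.3591i)  (+0.0851-0.0326i)·(-0.0998+0.1258i)  (+0.3435+0.2089i)·(-0.2726+0.0000i)  (+0.0950+0.8401i)·(+0.0998+0.1258i)  (+0.2433-0.2367i)·(-0.0840+0.3591i)
Y_2^1(R⁻¹ n̂) = -0.133766+0.159736i

Re=-0.1338 Im=0.1597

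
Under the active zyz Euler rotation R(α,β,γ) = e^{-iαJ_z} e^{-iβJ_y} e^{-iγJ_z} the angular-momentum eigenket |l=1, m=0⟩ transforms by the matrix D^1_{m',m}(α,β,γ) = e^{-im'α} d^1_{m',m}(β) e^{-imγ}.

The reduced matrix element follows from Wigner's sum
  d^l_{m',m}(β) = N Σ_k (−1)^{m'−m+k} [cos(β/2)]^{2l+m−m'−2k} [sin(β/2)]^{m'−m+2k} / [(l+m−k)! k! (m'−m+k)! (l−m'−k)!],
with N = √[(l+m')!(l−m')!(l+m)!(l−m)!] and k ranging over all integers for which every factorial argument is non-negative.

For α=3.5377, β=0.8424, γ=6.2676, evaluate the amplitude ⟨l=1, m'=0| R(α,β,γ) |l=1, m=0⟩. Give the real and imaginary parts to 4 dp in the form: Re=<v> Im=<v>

Split into d^1_{0,0}(β=0.8424) × two z-phases.
Half-angle: c=0.912599, s=0.408856. N=√(1·1·1·1)=1.000000
The bounds max(0,m−m')=0 and min(l+m,l−m')=1 give 2 terms
  k=0: (−1)^0·1.0000/(1)·0.9126^2·0.4089^0 = +0.832837
  k=1: (−1)^1·1.0000/(1)·0.9126^0·0.4089^2 = -0.167163
d^1_{0,0}(0.8424) = +0.832837 -0.167163 = +0.665674
Phases: e^{-i·(0)·3.5377}=+1.000000+0.000000i, e^{-i·(0)·6.2676}=+1.000000+0.000000i ⇒ D=+0.665674+0.000000i

Re=0.6657 Im=0.0000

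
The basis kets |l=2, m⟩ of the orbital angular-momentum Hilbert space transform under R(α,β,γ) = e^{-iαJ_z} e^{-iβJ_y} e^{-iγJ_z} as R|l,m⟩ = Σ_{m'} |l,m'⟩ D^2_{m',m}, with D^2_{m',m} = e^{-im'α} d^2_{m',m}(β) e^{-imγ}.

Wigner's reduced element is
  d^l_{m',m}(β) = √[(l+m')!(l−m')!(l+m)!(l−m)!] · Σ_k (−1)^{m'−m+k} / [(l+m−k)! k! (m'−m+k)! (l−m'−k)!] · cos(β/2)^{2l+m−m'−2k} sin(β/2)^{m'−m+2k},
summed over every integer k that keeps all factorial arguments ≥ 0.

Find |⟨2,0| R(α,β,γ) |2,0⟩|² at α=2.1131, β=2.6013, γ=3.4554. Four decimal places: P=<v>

P=0.3637

Split into d^2_{0,0}(β=2.6013) × two z-phases.
With c≡cos(β/2)=0.266872 and s≡sin(β/2)=0.963732, N=[2·2·2·2]^{1/2}=4.000000
k: max(0,(0)−(0))=0 … min(2+(0),2−(0))=2
  k=0: (−1)^0·4.0000/(4)·0.2669^4·0.9637^0 = +0.005072
  k=1: (−1)^1·4.0000/(1)·0.2669^2·0.9637^2 = -0.264594
  k=2: (−1)^2·4.0000/(4)·0.2669^0·0.9637^4 = +0.862631
d^2_{0,0}(2.6013) = +0.005072 -0.264594 +0.862631 = +0.603109
|D^2_{0,0}|² = |d^2_{0,0}(β)|² = (+0.603109)² = 0.363741 (the z-rotation phases have unit modulus)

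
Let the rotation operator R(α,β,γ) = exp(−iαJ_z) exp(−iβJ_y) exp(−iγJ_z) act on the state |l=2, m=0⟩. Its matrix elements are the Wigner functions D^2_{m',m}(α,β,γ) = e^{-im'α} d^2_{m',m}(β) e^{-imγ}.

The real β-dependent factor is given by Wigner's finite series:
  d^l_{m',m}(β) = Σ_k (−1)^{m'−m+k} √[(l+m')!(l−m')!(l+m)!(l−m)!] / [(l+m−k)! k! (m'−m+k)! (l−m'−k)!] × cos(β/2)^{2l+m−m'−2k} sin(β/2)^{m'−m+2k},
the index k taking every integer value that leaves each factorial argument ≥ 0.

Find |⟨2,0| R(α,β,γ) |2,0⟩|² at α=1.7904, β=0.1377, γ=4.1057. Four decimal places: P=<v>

P=0.9443

First d^2_{0,0}(β=0.1377), then the phase factors e^{-i(0)α} and e^{-i(0)γ}:
Half-angle: c=0.997631, s=0.068796. N=√(2·2·2·2)=4.000000
Admissible k: 0..2 (factorial args all ≥0)
  k=0: (−1)^0·4.0000/(4)·0.9976^4·0.0688^0 = +0.990557
  k=1: (−1)^1·4.0000/(1)·0.9976^2·0.0688^2 = -0.018842
  k=2: (−1)^2·4.0000/(4)·0.9976^0·0.0688^4 = +0.000022
d^2_{0,0}(0.1377) = +0.990557 -0.018842 +0.000022 = +0.971737
|D^2_{0,0}|² = |d^2_{0,0}(β)|² = (+0.971737)² = 0.944274 (the z-rotation phases have unit modulus)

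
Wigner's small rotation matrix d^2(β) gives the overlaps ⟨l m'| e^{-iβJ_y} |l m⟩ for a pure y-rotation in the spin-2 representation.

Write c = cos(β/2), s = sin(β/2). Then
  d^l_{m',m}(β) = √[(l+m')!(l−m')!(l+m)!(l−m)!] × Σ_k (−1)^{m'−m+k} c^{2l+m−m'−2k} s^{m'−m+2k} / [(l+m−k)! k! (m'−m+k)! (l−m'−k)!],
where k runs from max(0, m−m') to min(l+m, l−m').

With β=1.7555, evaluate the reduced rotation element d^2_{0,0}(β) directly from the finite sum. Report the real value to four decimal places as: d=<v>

d^2_{0,0}(β=1.7555) via Wigner's sum:
c=cos(1.7555/2)=0.638884, s=sin(1.7555/2)=0.769303; N=√[2·2·2·2]=4.000000
k∈{0,1,2} keeps every argument non-negative
  k=0: (−1)^0·4.0000/(4)·0.6389^4·0.7693^0 = +0.166605
  k=1: (−1)^1·4.0000/(1)·0.6389^2·0.7693^2 = -0.966271
  k=2: (−1)^2·4.0000/(4)·0.6389^0·0.7693^4 = +0.350260
d^2_{0,0}(1.7555) = +0.166605 -0.966271 +0.350260 = -0.449406

d=-0.4494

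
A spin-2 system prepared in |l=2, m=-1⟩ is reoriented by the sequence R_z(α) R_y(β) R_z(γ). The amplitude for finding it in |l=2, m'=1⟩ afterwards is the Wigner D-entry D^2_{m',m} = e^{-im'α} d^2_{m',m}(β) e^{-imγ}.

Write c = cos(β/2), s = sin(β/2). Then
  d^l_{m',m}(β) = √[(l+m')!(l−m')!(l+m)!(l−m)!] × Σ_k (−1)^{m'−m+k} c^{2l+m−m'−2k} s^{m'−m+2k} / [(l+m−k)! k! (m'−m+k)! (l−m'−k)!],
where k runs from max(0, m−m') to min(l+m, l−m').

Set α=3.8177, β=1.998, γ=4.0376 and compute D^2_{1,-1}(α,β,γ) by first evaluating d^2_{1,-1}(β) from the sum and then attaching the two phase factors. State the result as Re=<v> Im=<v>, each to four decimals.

Re=0.1183 Im=0.0264

D^2_{1,-1}(3.8177,1.998,4.0376) = e^{-i·1·3.8177}·d^2_{1,-1}(1.998)·e^{-i·-1·4.0376}. Compute d first:
With c≡cos(β/2)=0.541144 and s≡sin(β/2)=0.840930, N=[6·1·1·6]^{1/2}=6.000000
k: max(0,(-1)−(1))=0 … min(2+(-1),2−(1))=1
  k=0: (−1)^2·6.0000/(2)·0.5411^2·0.8409^2 = +0.621250
  k=1: (−1)^3·6.0000/(6)·0.5411^0·0.8409^4 = -0.500081
d^2_{1,-1}(1.998) = +0.621250 -0.500081 = +0.121169
D = (-0.780014+0.625761i)·(+0.121169)·(-0.624733-0.780839i) = +0.118251+0.026431i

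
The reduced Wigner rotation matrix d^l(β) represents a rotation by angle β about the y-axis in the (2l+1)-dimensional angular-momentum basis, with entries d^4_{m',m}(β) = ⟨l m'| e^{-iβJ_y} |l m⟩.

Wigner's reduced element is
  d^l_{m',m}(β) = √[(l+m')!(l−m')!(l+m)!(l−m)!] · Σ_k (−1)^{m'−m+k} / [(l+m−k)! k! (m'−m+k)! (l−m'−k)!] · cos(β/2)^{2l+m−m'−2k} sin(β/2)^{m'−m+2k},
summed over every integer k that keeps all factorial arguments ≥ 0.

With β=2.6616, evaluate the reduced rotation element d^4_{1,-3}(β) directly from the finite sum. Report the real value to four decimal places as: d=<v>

d=-0.3391

d^4_{1,-3}(β=2.6616) via Wigner's sum:
With c≡cos(β/2)=0.237699 and s≡sin(β/2)=0.971339, N=[120·6·1·5040]^{1/2}=1904.940944
k∈{0,1} keeps every argument non-negative
  k=0: (−1)^4·1904.9409/(144)·0.2377^4·0.9713^4 = +0.037593
  k=1: (−1)^5·1904.9409/(240)·0.2377^2·0.9713^6 = -0.376660
d^4_{1,-3}(2.6616) = +0.037593 -0.376660 = -0.339067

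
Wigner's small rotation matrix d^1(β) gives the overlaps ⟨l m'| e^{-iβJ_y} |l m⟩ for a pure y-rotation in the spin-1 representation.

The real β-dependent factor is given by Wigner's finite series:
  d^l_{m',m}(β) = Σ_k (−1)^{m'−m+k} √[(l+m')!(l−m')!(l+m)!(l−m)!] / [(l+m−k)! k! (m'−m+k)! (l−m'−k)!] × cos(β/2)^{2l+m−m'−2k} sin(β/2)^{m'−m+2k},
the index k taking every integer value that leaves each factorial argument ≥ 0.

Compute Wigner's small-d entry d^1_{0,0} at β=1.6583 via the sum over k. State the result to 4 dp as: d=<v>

d^1_{0,0}(β=1.6583) via Wigner's sum:
With c≡cos(β/2)=0.675503 and s≡sin(β/2)=0.737357, N=[1·1·1·1]^{1/2}=1.000000
The bounds max(0,m−m')=0 and min(l+m,l−m')=1 give 2 terms
  k=0: (−1)^0·1.0000/(1)·0.6755^2·0.7374^0 = +0.456304
  k=1: (−1)^1·1.0000/(1)·0.6755^0·0.7374^2 = -0.543696
d^1_{0,0}(1.6583) = +0.456304 -0.543696 = -0.087392

d=-0.0874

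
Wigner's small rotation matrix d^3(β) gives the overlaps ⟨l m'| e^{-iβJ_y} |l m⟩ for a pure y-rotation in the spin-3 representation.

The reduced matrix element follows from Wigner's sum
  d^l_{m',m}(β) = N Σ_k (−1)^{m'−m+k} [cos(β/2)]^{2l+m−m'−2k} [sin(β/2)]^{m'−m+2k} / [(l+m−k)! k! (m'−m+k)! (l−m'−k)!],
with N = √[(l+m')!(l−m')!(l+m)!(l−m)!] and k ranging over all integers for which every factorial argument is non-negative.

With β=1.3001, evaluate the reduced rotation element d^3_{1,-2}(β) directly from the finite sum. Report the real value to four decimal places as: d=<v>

d=-0.5029

d^3_{1,-2}(β=1.3001) via Wigner's sum:
c=cos(1.3001/2)=0.796054, s=sin(1.3001/2)=0.605226; N=√[24·2·1·120]=75.894664
k∈{0,1} keeps every argument non-negative
  k=0: (−1)^3·75.8947/(12)·0.7961^3·0.6052^3 = -0.707310
  k=1: (−1)^4·75.8947/(24)·0.7961^1·0.6052^5 = +0.204424
d^3_{1,-2}(1.3001) = -0.707310 +0.204424 = -0.502887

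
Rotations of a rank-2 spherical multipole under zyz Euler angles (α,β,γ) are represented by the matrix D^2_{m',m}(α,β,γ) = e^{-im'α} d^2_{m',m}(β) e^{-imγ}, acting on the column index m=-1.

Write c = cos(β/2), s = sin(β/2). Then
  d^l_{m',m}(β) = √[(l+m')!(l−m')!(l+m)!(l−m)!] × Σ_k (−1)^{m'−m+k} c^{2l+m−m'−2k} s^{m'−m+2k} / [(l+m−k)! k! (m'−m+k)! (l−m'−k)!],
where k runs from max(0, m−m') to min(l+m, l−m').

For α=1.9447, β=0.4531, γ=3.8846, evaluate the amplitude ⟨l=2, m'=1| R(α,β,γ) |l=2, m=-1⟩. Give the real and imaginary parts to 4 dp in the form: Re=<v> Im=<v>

First d^2_{1,-1}(β=0.4531), then the phase factors e^{-i(1)α} and e^{-i(-1)γ}:
With c≡cos(β/2)=0.974447 and s≡sin(β/2)=0.224617, N=[6·1·1·6]^{1/2}=6.000000
k∈{0,1} keeps every argument non-negative
  k=0: (−1)^2·6.0000/(2)·0.9744^2·0.2246^2 = +0.143722
  k=1: (−1)^3·6.0000/(6)·0.9744^0·0.2246^4 = -0.002545
d^2_{1,-1}(0.4531) = +0.143722 -0.002545 = +0.141176
Phases: e^{-i·(1)·1.9447}=-0.365252-0.930909i, e^{-i·(-1)·3.8846}=-0.736437-0.676506i ⇒ D=-0.050934+0.131668i

Re=-0.0509 Im=0.1317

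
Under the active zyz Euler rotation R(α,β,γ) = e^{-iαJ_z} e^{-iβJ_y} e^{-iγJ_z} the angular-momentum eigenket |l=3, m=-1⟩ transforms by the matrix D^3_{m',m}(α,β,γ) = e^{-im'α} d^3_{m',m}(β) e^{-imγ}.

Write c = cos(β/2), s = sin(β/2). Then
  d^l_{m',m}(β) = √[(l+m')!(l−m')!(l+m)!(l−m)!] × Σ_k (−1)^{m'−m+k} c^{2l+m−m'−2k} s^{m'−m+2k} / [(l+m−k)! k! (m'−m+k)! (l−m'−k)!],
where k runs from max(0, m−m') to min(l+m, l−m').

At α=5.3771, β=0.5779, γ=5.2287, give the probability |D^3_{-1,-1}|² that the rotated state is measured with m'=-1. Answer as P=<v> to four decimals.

D^3_{-1,-1}(5.3771,0.5779,5.2287) = e^{-i·-1·5.3771}·d^3_{-1,-1}(0.5779)·e^{-i·-1·5.2287}. Compute d first:
Half-angle: c=0.958544, s=0.284946. N=√(2·24·2·24)=48.000000
k: max(0,(-1)−(-1))=0 … min(3+(-1),3−(-1))=2
  k=0: (−1)^0·48.0000/(48)·0.9585^6·0.2849^0 = +0.775660
  k=1: (−1)^1·48.0000/(6)·0.9585^4·0.2849^2 = -0.548356
  k=2: (−1)^2·48.0000/(8)·0.9585^2·0.2849^4 = +0.036343
d^3_{-1,-1}(0.5779) = +0.775660 -0.548356 +0.036343 = +0.263647
|D^3_{-1,-1}|² = |d^3_{-1,-1}(β)|² = (+0.263647)² = 0.069510 (the z-rotation phases have unit modulus)

P=0.0695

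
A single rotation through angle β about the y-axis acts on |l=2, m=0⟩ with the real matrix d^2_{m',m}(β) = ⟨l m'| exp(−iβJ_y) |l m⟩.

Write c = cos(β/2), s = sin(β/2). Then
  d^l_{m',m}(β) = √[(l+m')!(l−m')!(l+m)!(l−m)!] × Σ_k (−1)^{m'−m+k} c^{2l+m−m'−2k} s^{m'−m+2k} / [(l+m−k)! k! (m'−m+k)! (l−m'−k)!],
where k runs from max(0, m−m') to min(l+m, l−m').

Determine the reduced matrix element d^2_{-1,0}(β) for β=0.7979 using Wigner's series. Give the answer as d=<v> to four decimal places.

d=0.6122

d^2_{-1,0}(β=0.7979) via Wigner's sum:
Half-angle: c=0.921469, s=0.388451. N=√(1·6·2·2)=4.898979
Admissible k: 1..2 (factorial args all ≥0)
  k=1: (−1)^0·4.8990/(2)·0.9215^3·0.3885^1 = +0.744483
  k=2: (−1)^1·4.8990/(2)·0.9215^1·0.3885^3 = -0.132302
d^2_{-1,0}(0.7979) = +0.744483 -0.132302 = +0.612181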